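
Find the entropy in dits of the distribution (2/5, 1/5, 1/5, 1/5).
0.5786 dits

Shannon entropy is H(X) = -Σ p(x) log p(x).

For P = (2/5, 1/5, 1/5, 1/5):
H = -2/5 × log_10(2/5) -1/5 × log_10(1/5) -1/5 × log_10(1/5) -1/5 × log_10(1/5)
H = 0.5786 dits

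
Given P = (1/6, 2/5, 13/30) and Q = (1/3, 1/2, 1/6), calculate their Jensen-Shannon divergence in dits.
0.0207 dits

Jensen-Shannon divergence is:
JSD(P||Q) = 0.5 × D_KL(P||M) + 0.5 × D_KL(Q||M)
where M = 0.5 × (P + Q) is the mixture distribution.

M = 0.5 × (1/6, 2/5, 13/30) + 0.5 × (1/3, 1/2, 1/6) = (1/4, 9/20, 3/10)

D_KL(P||M) = 0.0194 dits
D_KL(Q||M) = 0.0220 dits

JSD(P||Q) = 0.5 × 0.0194 + 0.5 × 0.0220 = 0.0207 dits

Unlike KL divergence, JSD is symmetric and bounded: 0 ≤ JSD ≤ log(2).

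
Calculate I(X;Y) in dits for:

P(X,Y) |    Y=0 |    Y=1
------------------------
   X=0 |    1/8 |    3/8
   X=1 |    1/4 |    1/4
0.0147 dits

Mutual information: I(X;Y) = H(X) + H(Y) - H(X,Y)

Marginals:
P(X) = (1/2, 1/2), H(X) = 0.3010 dits
P(Y) = (3/8, 5/8), H(Y) = 0.2873 dits

Joint entropy: H(X,Y) = 0.5737 dits

I(X;Y) = 0.3010 + 0.2873 - 0.5737 = 0.0147 dits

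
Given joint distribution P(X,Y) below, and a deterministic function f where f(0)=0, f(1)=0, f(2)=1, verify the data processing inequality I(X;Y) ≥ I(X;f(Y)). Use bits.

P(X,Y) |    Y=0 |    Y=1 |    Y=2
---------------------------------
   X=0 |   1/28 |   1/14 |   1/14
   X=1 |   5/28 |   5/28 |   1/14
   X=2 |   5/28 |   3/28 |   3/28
I(X;Y) = 0.0478, I(X;f(Y)) = 0.0272, inequality holds: 0.0478 ≥ 0.0272

Data Processing Inequality: For any Markov chain X → Y → Z, we have I(X;Y) ≥ I(X;Z).

Here Z = f(Y) is a deterministic function of Y, forming X → Y → Z.

Original I(X;Y) = 0.0478 bits

After applying f:
P(X,Z) where Z=f(Y):
- P(X,Z=0) = P(X,Y=0) + P(X,Y=1)
- P(X,Z=1) = P(X,Y=2)

I(X;Z) = I(X;f(Y)) = 0.0272 bits

Verification: 0.0478 ≥ 0.0272 ✓

Information cannot be created by processing; the function f can only lose information about X.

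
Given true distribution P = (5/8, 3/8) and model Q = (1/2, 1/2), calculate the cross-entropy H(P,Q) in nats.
0.6931 nats

Cross-entropy: H(P,Q) = -Σ p(x) log q(x)

Alternatively: H(P,Q) = H(P) + D_KL(P||Q)
H(P) = 0.6616 nats
D_KL(P||Q) = 0.0316 nats

H(P,Q) = 0.6616 + 0.0316 = 0.6931 nats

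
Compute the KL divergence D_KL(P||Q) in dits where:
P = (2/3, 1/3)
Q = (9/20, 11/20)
0.0413 dits

KL divergence: D_KL(P||Q) = Σ p(x) log(p(x)/q(x))

Computing term by term:
  x=0: 2/3 × log_10[(2/3)/(9/20)] = 2/3 × 0.1707 = 0.1138
  x=1: 1/3 × log_10[(1/3)/(11/20)] = 1/3 × -0.2175 = -0.0725

D_KL(P||Q) = 0.0413 dits

Note: KL divergence is always non-negative and equals 0 iff P = Q.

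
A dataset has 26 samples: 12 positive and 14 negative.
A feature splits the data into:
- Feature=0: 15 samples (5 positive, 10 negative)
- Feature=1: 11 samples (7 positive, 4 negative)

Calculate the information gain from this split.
0.0659 bits

Information Gain = H(Y) - H(Y|Feature)

Before split:
P(positive) = 12/26 = 0.4615
H(Y) = 0.9957 bits

After split:
Feature=0: H = 0.9183 bits (weight = 15/26)
Feature=1: H = 0.9457 bits (weight = 11/26)
H(Y|Feature) = (15/26)×0.9183 + (11/26)×0.9457 = 0.9299 bits

Information Gain = 0.9957 - 0.9299 = 0.0659 bits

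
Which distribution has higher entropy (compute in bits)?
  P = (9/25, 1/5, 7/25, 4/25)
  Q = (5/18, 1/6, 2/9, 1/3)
Q

Computing entropies in bits:
H(P) = 1.9322
H(Q) = 1.9547

Distribution Q has higher entropy.

Intuition: The distribution closer to uniform (more spread out) has higher entropy.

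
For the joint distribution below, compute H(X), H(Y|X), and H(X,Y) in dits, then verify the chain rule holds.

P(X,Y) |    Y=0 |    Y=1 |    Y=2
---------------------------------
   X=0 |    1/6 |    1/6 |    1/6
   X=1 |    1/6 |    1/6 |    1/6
H(X,Y) = 0.7782, H(X) = 0.3010, H(Y|X) = 0.4771 (all in dits)

Chain rule: H(X,Y) = H(X) + H(Y|X)

Left side — joint entropy directly:
H(X,Y) = -Σ p(x,y) log p(x,y) = 0.7782 dits

Right side — compute H(Y|X) from the conditional distributions:
P(X) = (1/2, 1/2), so H(X) = 0.3010 dits
H(Y|X) = Σ_x P(X=x) · H(Y|X=x):
  P(Y|X=0) = (1/3, 1/3, 1/3), H(Y|X=0) = 0.4771, weight P(X=0) = 1/2
  P(Y|X=1) = (1/3, 1/3, 1/3), H(Y|X=1) = 0.4771, weight P(X=1) = 1/2
H(Y|X) = 0.4771 dits

H(X) + H(Y|X) = 0.3010 + 0.4771 = 0.7782 dits

Both sides equal 0.7782 dits. ✓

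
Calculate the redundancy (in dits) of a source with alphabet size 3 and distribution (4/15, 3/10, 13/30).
0.0098 dits

Redundancy measures how far a source is from maximum entropy:
R = H_max - H(X)

Maximum entropy for 3 symbols: H_max = log_10(3) = 0.4771 dits
Actual entropy: H(X) = 0.4673 dits
Redundancy: R = 0.4771 - 0.4673 = 0.0098 dits

This redundancy represents potential for compression: the source could be compressed by 0.0098 dits per symbol.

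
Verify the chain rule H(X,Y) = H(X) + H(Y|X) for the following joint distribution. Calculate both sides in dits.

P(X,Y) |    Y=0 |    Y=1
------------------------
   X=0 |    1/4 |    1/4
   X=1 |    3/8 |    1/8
H(X,Y) = 0.5737, H(X) = 0.3010, H(Y|X) = 0.2726 (all in dits)

Chain rule: H(X,Y) = H(X) + H(Y|X)

Left side — joint entropy directly:
H(X,Y) = -Σ p(x,y) log p(x,y) = 0.5737 dits

Right side — compute H(Y|X) from the conditional distributions:
P(X) = (1/2, 1/2), so H(X) = 0.3010 dits
H(Y|X) = Σ_x P(X=x) · H(Y|X=x):
  P(Y|X=0) = (1/2, 1/2), H(Y|X=0) = 0.3010, weight P(X=0) = 1/2
  P(Y|X=1) = (3/4, 1/4), H(Y|X=1) = 0.2442, weight P(X=1) = 1/2
H(Y|X) = 0.2726 dits

H(X) + H(Y|X) = 0.3010 + 0.2726 = 0.5737 dits

Both sides equal 0.5737 dits. ✓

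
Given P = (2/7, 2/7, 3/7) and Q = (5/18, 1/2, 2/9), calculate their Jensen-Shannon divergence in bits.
0.0454 bits

Jensen-Shannon divergence is:
JSD(P||Q) = 0.5 × D_KL(P||M) + 0.5 × D_KL(Q||M)
where M = 0.5 × (P + Q) is the mixture distribution.

M = 0.5 × (2/7, 2/7, 3/7) + 0.5 × (5/18, 1/2, 2/9) = (0.281746, 11/28, 0.325397)

D_KL(P||M) = 0.0448 bits
D_KL(Q||M) = 0.0460 bits

JSD(P||Q) = 0.5 × 0.0448 + 0.5 × 0.0460 = 0.0454 bits

Unlike KL divergence, JSD is symmetric and bounded: 0 ≤ JSD ≤ log(2).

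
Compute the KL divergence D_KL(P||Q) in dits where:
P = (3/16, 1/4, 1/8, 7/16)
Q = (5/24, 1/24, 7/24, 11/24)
0.1311 dits

KL divergence: D_KL(P||Q) = Σ p(x) log(p(x)/q(x))

Computing term by term:
  x=0: 3/16 × log_10[(3/16)/(5/24)] = 3/16 × -0.0458 = -0.0086
  x=1: 1/4 × log_10[(1/4)/(1/24)] = 1/4 × 0.7782 = 0.1945
  x=2: 1/8 × log_10[(1/8)/(7/24)] = 1/8 × -0.3680 = -0.0460
  x=3: 7/16 × log_10[(7/16)/(11/24)] = 7/16 × -0.0202 = -0.0088

D_KL(P||Q) = 0.1311 dits

Note: KL divergence is always non-negative and equals 0 iff P = Q.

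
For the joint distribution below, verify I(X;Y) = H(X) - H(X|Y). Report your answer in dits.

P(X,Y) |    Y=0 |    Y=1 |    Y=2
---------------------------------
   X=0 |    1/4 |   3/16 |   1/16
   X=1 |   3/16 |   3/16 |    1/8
I(X;Y) = 0.0066 dits

Mutual information has multiple equivalent forms:
- I(X;Y) = H(X) - H(X|Y)
- I(X;Y) = H(Y) - H(Y|X)
- I(X;Y) = H(X) + H(Y) - H(X,Y)

Computing all quantities:
H(X) = 0.3010, H(Y) = 0.4531, H(X,Y) = 0.7476
H(X|Y) = 0.2945, H(Y|X) = 0.4466

Verification:
H(X) - H(X|Y) = 0.3010 - 0.2945 = 0.0066
H(Y) - H(Y|X) = 0.4531 - 0.4466 = 0.0066
H(X) + H(Y) - H(X,Y) = 0.3010 + 0.4531 - 0.7476 = 0.0066

All forms give I(X;Y) = 0.0066 dits. ✓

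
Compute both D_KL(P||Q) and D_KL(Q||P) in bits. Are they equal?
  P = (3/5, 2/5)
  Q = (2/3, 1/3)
D_KL(P||Q) = 0.0140, D_KL(Q||P) = 0.0137

KL divergence is not symmetric: D_KL(P||Q) ≠ D_KL(Q||P) in general.

D_KL(P||Q) = 0.0140 bits
D_KL(Q||P) = 0.0137 bits

No, they are not equal!

This asymmetry is why KL divergence is not a true distance metric.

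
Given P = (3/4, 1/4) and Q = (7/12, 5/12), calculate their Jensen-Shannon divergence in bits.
0.0227 bits

Jensen-Shannon divergence is:
JSD(P||Q) = 0.5 × D_KL(P||M) + 0.5 × D_KL(Q||M)
where M = 0.5 × (P + Q) is the mixture distribution.

M = 0.5 × (3/4, 1/4) + 0.5 × (7/12, 5/12) = (2/3, 1/3)

D_KL(P||M) = 0.0237 bits
D_KL(Q||M) = 0.0218 bits

JSD(P||Q) = 0.5 × 0.0237 + 0.5 × 0.0218 = 0.0227 bits

Unlike KL divergence, JSD is symmetric and bounded: 0 ≤ JSD ≤ log(2).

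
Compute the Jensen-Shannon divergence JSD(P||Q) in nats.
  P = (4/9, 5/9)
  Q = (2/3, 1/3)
0.0252 nats

Jensen-Shannon divergence is:
JSD(P||Q) = 0.5 × D_KL(P||M) + 0.5 × D_KL(Q||M)
where M = 0.5 × (P + Q) is the mixture distribution.

M = 0.5 × (4/9, 5/9) + 0.5 × (2/3, 1/3) = (5/9, 4/9)

D_KL(P||M) = 0.0248 nats
D_KL(Q||M) = 0.0257 nats

JSD(P||Q) = 0.5 × 0.0248 + 0.5 × 0.0257 = 0.0252 nats

Unlike KL divergence, JSD is symmetric and bounded: 0 ≤ JSD ≤ log(2).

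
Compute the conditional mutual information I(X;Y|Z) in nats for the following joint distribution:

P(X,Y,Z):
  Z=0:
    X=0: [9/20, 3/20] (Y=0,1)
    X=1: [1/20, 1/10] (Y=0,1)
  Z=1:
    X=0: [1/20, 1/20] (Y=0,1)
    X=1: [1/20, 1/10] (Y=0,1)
0.0480 nats

Conditional mutual information: I(X;Y|Z) = H(X|Z) + H(Y|Z) - H(X,Y|Z)

H(Z) = 0.5623
H(X,Z) = 1.1059 → H(X|Z) = 0.5436
H(Y,Z) = 1.2080 → H(Y|Z) = 0.6456
H(X,Y,Z) = 1.7036 → H(X,Y|Z) = 1.1412

I(X;Y|Z) = 0.5436 + 0.6456 - 1.1412 = 0.0480 nats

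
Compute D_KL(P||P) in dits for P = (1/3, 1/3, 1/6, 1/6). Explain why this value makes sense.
0.0000 dits

KL divergence satisfies the Gibbs inequality: D_KL(P||Q) ≥ 0 for all distributions P, Q.

D_KL(P||Q) = Σ p(x) log(p(x)/q(x))
Each term is p(x) × log_10(p(x)/p(x)) = p(x) × log_10(1) = 0, so the sum is 0.
D_KL(P||Q) = 0.0000 dits

When P = Q, the KL divergence is exactly 0, as there is no 'divergence' between identical distributions.

This non-negativity is a fundamental property: relative entropy cannot be negative because it measures how different Q is from P.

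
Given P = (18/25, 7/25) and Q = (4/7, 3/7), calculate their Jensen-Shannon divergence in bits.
0.0175 bits

Jensen-Shannon divergence is:
JSD(P||Q) = 0.5 × D_KL(P||M) + 0.5 × D_KL(Q||M)
where M = 0.5 × (P + Q) is the mixture distribution.

M = 0.5 × (18/25, 7/25) + 0.5 × (4/7, 3/7) = (0.645714, 0.354286)

D_KL(P||M) = 0.0181 bits
D_KL(Q||M) = 0.0169 bits

JSD(P||Q) = 0.5 × 0.0181 + 0.5 × 0.0169 = 0.0175 bits

Unlike KL divergence, JSD is symmetric and bounded: 0 ≤ JSD ≤ log(2).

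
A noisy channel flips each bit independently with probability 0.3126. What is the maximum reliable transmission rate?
0.1038 bits

For a binary symmetric channel (BSC) with error probability p:
Capacity C = 1 - H(p) bits per symbol

where H(p) = -p log₂(p) - (1-p) log₂(1-p) is the binary entropy function.

H(0.3126) = 0.8962 bits
C = 1 - 0.8962 = 0.1038 bits per symbol

This means we can reliably transmit up to 0.1038 bits of information per channel use.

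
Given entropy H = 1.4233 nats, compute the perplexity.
4.1508

Perplexity is e^H (or exp(H) for natural log).

H = 1.4233 nats
Perplexity = e^1.4233 = 4.1508

Interpretation: The model's uncertainty is equivalent to choosing uniformly among 4.2 options.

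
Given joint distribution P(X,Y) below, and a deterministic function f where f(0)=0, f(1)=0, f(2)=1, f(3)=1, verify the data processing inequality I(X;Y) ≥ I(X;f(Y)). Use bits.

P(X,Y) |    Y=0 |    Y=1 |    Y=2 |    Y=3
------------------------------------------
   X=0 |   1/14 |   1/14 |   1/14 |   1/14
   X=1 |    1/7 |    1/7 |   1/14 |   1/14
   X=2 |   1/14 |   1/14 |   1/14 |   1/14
I(X;Y) = 0.0202, I(X;f(Y)) = 0.0202, inequality holds: 0.0202 ≥ 0.0202

Data Processing Inequality: For any Markov chain X → Y → Z, we have I(X;Y) ≥ I(X;Z).

Here Z = f(Y) is a deterministic function of Y, forming X → Y → Z.

Original I(X;Y) = 0.0202 bits

After applying f:
P(X,Z) where Z=f(Y):
- P(X,Z=0) = P(X,Y=0) + P(X,Y=1)
- P(X,Z=1) = P(X,Y=2) + P(X,Y=3)

I(X;Z) = I(X;f(Y)) = 0.0202 bits

Verification: 0.0202 ≥ 0.0202 ✓

Information cannot be created by processing; the function f can only lose information about X.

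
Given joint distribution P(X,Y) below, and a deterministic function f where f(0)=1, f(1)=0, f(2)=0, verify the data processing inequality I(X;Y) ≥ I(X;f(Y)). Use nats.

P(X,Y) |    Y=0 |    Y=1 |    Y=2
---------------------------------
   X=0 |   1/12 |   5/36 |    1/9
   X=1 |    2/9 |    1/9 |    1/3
I(X;Y) = 0.0358, I(X;f(Y)) = 0.0037, inequality holds: 0.0358 ≥ 0.0037

Data Processing Inequality: For any Markov chain X → Y → Z, we have I(X;Y) ≥ I(X;Z).

Here Z = f(Y) is a deterministic function of Y, forming X → Y → Z.

Original I(X;Y) = 0.0358 nats

After applying f:
P(X,Z) where Z=f(Y):
- P(X,Z=0) = P(X,Y=1) + P(X,Y=2)
- P(X,Z=1) = P(X,Y=0)

I(X;Z) = I(X;f(Y)) = 0.0037 nats

Verification: 0.0358 ≥ 0.0037 ✓

Information cannot be created by processing; the function f can only lose information about X.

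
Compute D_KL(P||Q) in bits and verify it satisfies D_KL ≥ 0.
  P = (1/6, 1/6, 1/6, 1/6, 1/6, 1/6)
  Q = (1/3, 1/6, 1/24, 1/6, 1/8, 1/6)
0.2358 bits

KL divergence satisfies the Gibbs inequality: D_KL(P||Q) ≥ 0 for all distributions P, Q.

D_KL(P||Q) = Σ p(x) log(p(x)/q(x))
Term by term:
  x=0: 1/6 × log_2[(1/6)/(1/3)] = -0.1667
  x=1: 1/6 × log_2[(1/6)/(1/6)] = 0.0000
  x=2: 1/6 × log_2[(1/6)/(1/24)] = 0.3333
  x=3: 1/6 × log_2[(1/6)/(1/6)] = 0.0000
  x=4: 1/6 × log_2[(1/6)/(1/8)] = 0.0692
  x=5: 1/6 × log_2[(1/6)/(1/6)] = 0.0000
D_KL(P||Q) = 0.2358 bits

D_KL(P||Q) = 0.2358 ≥ 0 ✓

This non-negativity is a fundamental property: relative entropy cannot be negative because it measures how different Q is from P.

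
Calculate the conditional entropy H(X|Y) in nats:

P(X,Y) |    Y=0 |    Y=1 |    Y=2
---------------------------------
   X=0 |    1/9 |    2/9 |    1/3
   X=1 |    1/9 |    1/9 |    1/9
0.6161 nats

Using the chain rule: H(X|Y) = H(X,Y) - H(Y)

First, compute H(X,Y) = 1.6770 nats

Marginal P(Y) = (2/9, 1/3, 4/9)
H(Y) = 1.0609 nats

H(X|Y) = H(X,Y) - H(Y) = 1.6770 - 1.0609 = 0.6161 nats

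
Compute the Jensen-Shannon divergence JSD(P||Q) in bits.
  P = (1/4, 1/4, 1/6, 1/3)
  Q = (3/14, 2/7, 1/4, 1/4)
0.0122 bits

Jensen-Shannon divergence is:
JSD(P||Q) = 0.5 × D_KL(P||M) + 0.5 × D_KL(Q||M)
where M = 0.5 × (P + Q) is the mixture distribution.

M = 0.5 × (1/4, 1/4, 1/6, 1/3) + 0.5 × (3/14, 2/7, 1/4, 1/4) = (0.232143, 0.267857, 5/24, 7/24)

D_KL(P||M) = 0.0124 bits
D_KL(Q||M) = 0.0120 bits

JSD(P||Q) = 0.5 × 0.0124 + 0.5 × 0.0120 = 0.0122 bits

Unlike KL divergence, JSD is symmetric and bounded: 0 ≤ JSD ≤ log(2).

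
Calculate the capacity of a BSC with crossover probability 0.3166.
0.0994 bits

For a binary symmetric channel (BSC) with error probability p:
Capacity C = 1 - H(p) bits per symbol

where H(p) = -p log₂(p) - (1-p) log₂(1-p) is the binary entropy function.

H(0.3166) = 0.9006 bits
C = 1 - 0.9006 = 0.0994 bits per symbol

This means we can reliably transmit up to 0.0994 bits of information per channel use.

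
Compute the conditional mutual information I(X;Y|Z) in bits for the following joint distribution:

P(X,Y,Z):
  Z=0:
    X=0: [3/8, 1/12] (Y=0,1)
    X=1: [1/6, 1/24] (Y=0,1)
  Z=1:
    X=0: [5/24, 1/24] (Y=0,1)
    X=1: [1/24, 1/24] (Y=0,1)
0.0248 bits

Conditional mutual information: I(X;Y|Z) = H(X|Z) + H(Y|Z) - H(X,Y|Z)

H(Z) = 0.9183
H(X,Z) = 1.7861 → H(X|Z) = 0.8678
H(Y,Z) = 1.6529 → H(Y|Z) = 0.7346
H(X,Y,Z) = 2.4958 → H(X,Y|Z) = 1.5775

I(X;Y|Z) = 0.8678 + 0.7346 - 1.5775 = 0.0248 bits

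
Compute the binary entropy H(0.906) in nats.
0.3117 nats

The binary entropy function is:
H(p) = -p log(p) - (1-p) log(1-p)

H(0.906) = -0.906 × log_e(0.906) - 0.094 × log_e(0.094)
H(0.906) = 0.3117 nats

Note: Binary entropy is maximized at p=0.5 (H=1 bit) and minimized at p=0 or p=1 (H=0).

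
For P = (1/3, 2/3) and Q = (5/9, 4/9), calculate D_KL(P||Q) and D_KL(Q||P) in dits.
D_KL(P||Q) = 0.0434, D_KL(Q||P) = 0.0450

KL divergence is not symmetric: D_KL(P||Q) ≠ D_KL(Q||P) in general.

D_KL(P||Q) = 0.0434 dits
D_KL(Q||P) = 0.0450 dits

No, they are not equal!

This asymmetry is why KL divergence is not a true distance metric.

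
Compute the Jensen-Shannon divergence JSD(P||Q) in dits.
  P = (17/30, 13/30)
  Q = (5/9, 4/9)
0.0000 dits

Jensen-Shannon divergence is:
JSD(P||Q) = 0.5 × D_KL(P||M) + 0.5 × D_KL(Q||M)
where M = 0.5 × (P + Q) is the mixture distribution.

M = 0.5 × (17/30, 13/30) + 0.5 × (5/9, 4/9) = (0.561111, 0.438889)

D_KL(P||M) = 0.0000 dits
D_KL(Q||M) = 0.0000 dits

JSD(P||Q) = 0.5 × 0.0000 + 0.5 × 0.0000 = 0.0000 dits

Unlike KL divergence, JSD is symmetric and bounded: 0 ≤ JSD ≤ log(2).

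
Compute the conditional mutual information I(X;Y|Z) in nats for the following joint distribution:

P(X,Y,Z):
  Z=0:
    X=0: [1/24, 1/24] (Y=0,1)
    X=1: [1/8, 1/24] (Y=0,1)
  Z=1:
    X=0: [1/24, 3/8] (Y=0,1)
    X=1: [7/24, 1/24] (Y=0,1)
0.2618 nats

Conditional mutual information: I(X;Y|Z) = H(X|Z) + H(Y|Z) - H(X,Y|Z)

H(Z) = 0.5623
H(X,Z) = 1.2367 → H(X|Z) = 0.6743
H(Y,Z) = 1.2367 → H(Y|Z) = 0.6743
H(X,Y,Z) = 1.6492 → H(X,Y|Z) = 1.0869

I(X;Y|Z) = 0.6743 + 0.6743 - 1.0869 = 0.2618 nats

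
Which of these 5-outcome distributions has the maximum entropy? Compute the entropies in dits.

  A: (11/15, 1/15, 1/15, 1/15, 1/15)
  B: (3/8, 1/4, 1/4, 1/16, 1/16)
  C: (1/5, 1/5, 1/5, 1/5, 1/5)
C

For a discrete distribution over n outcomes, entropy is maximized by the uniform distribution.

Computing entropies:
H(A) = 0.4124 dits
H(B) = 0.6113 dits
H(C) = 0.6990 dits

The uniform distribution (where all probabilities equal 1/5) achieves the maximum entropy of log_10(5) = 0.6990 dits.

Distribution C has the highest entropy.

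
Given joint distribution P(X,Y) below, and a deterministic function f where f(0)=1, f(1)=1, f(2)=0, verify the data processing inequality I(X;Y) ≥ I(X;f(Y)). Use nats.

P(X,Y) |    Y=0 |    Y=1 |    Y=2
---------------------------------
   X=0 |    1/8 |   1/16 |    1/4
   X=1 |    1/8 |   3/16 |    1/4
I(X;Y) = 0.0249, I(X;f(Y)) = 0.0080, inequality holds: 0.0249 ≥ 0.0080

Data Processing Inequality: For any Markov chain X → Y → Z, we have I(X;Y) ≥ I(X;Z).

Here Z = f(Y) is a deterministic function of Y, forming X → Y → Z.

Original I(X;Y) = 0.0249 nats

After applying f:
P(X,Z) where Z=f(Y):
- P(X,Z=0) = P(X,Y=2)
- P(X,Z=1) = P(X,Y=0) + P(X,Y=1)

I(X;Z) = I(X;f(Y)) = 0.0080 nats

Verification: 0.0249 ≥ 0.0080 ✓

Information cannot be created by processing; the function f can only lose information about X.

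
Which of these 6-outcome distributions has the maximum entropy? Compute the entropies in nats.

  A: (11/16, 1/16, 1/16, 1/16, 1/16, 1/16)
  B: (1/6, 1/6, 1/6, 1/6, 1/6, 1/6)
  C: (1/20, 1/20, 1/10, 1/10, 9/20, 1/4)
B

For a discrete distribution over n outcomes, entropy is maximized by the uniform distribution.

Computing entropies:
H(A) = 1.1240 nats
H(B) = 1.7918 nats
H(C) = 1.4660 nats

The uniform distribution (where all probabilities equal 1/6) achieves the maximum entropy of log_e(6) = 1.7918 nats.

Distribution B has the highest entropy.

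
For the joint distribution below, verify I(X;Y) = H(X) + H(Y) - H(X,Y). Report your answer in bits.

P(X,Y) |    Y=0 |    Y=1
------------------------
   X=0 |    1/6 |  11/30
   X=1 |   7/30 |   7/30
I(X;Y) = 0.0264 bits

Mutual information has multiple equivalent forms:
- I(X;Y) = H(X) - H(X|Y)
- I(X;Y) = H(Y) - H(Y|X)
- I(X;Y) = H(X) + H(Y) - H(X,Y)

Computing all quantities:
H(X) = 0.9968, H(Y) = 0.9710, H(X,Y) = 1.9413
H(X|Y) = 0.9704, H(Y|X) = 0.9446

Verification:
H(X) - H(X|Y) = 0.9968 - 0.9704 = 0.0264
H(Y) - H(Y|X) = 0.9710 - 0.9446 = 0.0264
H(X) + H(Y) - H(X,Y) = 0.9968 + 0.9710 - 1.9413 = 0.0264

All forms give I(X;Y) = 0.0264 bits. ✓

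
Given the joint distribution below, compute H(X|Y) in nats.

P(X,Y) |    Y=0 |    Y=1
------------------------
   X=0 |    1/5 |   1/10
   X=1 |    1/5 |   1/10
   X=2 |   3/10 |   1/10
1.0849 nats

Using the chain rule: H(X|Y) = H(X,Y) - H(Y)

First, compute H(X,Y) = 1.6957 nats

Marginal P(Y) = (7/10, 3/10)
H(Y) = 0.6109 nats

H(X|Y) = H(X,Y) - H(Y) = 1.6957 - 0.6109 = 1.0849 nats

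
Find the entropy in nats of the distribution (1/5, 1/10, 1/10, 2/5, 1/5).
1.4708 nats

Shannon entropy is H(X) = -Σ p(x) log p(x).

For P = (1/5, 1/10, 1/10, 2/5, 1/5):
H = -1/5 × log_e(1/5) -1/10 × log_e(1/10) -1/10 × log_e(1/10) -2/5 × log_e(2/5) -1/5 × log_e(1/5)
H = 1.4708 nats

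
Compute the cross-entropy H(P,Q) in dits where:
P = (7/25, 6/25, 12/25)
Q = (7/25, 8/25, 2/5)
0.4646 dits

Cross-entropy: H(P,Q) = -Σ p(x) log q(x)

Alternatively: H(P,Q) = H(P) + D_KL(P||Q)
H(P) = 0.4565 dits
D_KL(P||Q) = 0.0080 dits

H(P,Q) = 0.4565 + 0.0080 = 0.4646 dits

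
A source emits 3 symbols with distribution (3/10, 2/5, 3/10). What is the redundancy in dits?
0.0042 dits

Redundancy measures how far a source is from maximum entropy:
R = H_max - H(X)

Maximum entropy for 3 symbols: H_max = log_10(3) = 0.4771 dits
Actual entropy: H(X) = 0.4729 dits
Redundancy: R = 0.4771 - 0.4729 = 0.0042 dits

This redundancy represents potential for compression: the source could be compressed by 0.0042 dits per symbol.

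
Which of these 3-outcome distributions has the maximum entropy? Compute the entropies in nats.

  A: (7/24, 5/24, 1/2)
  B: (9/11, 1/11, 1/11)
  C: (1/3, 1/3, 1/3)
C

For a discrete distribution over n outcomes, entropy is maximized by the uniform distribution.

Computing entropies:
H(A) = 1.0327 nats
H(B) = 0.6002 nats
H(C) = 1.0986 nats

The uniform distribution (where all probabilities equal 1/3) achieves the maximum entropy of log_e(3) = 1.0986 nats.

Distribution C has the highest entropy.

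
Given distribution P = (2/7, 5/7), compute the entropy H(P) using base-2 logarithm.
0.8631 bits

Shannon entropy is H(X) = -Σ p(x) log p(x).

For P = (2/7, 5/7):
H = -2/7 × log_2(2/7) -5/7 × log_2(5/7)
H = 0.8631 bits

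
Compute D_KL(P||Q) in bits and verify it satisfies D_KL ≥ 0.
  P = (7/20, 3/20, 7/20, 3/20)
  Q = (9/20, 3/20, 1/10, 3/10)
0.3557 bits

KL divergence satisfies the Gibbs inequality: D_KL(P||Q) ≥ 0 for all distributions P, Q.

D_KL(P||Q) = Σ p(x) log(p(x)/q(x))
Term by term:
  x=0: 7/20 × log_2[(7/20)/(9/20)] = -0.1269
  x=1: 3/20 × log_2[(3/20)/(3/20)] = 0.0000
  x=2: 7/20 × log_2[(7/20)/(1/10)] = 0.6326
  x=3: 3/20 × log_2[(3/20)/(3/10)] = -0.1500
D_KL(P||Q) = 0.3557 bits

D_KL(P||Q) = 0.3557 ≥ 0 ✓

This non-negativity is a fundamental property: relative entropy cannot be negative because it measures how different Q is from P.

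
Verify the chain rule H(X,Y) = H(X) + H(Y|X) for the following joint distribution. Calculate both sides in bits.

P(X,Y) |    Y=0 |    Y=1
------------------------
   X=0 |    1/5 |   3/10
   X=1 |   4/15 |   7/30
H(X,Y) = 1.9839, H(X) = 1.0000, H(Y|X) = 0.9839 (all in bits)

Chain rule: H(X,Y) = H(X) + H(Y|X)

Left side — joint entropy directly:
H(X,Y) = -Σ p(x,y) log p(x,y) = 1.9839 bits

Right side — compute H(Y|X) from the conditional distributions:
P(X) = (1/2, 1/2), so H(X) = 1.0000 bits
H(Y|X) = Σ_x P(X=x) · H(Y|X=x):
  P(Y|X=0) = (2/5, 3/5), H(Y|X=0) = 0.9710, weight P(X=0) = 1/2
  P(Y|X=1) = (8/15, 7/15), H(Y|X=1) = 0.9968, weight P(X=1) = 1/2
H(Y|X) = 0.9839 bits

H(X) + H(Y|X) = 1.0000 + 0.9839 = 1.9839 bits

Both sides equal 1.9839 bits. ✓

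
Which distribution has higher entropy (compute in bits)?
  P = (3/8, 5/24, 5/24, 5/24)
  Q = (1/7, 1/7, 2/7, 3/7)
P

Computing entropies in bits:
H(P) = 1.9450
H(Q) = 1.8424

Distribution P has higher entropy.

Intuition: The distribution closer to uniform (more spread out) has higher entropy.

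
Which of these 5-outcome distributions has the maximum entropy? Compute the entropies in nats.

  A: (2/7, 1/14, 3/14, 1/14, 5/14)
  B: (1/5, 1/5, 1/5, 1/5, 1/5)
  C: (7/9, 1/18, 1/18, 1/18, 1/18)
B

For a discrete distribution over n outcomes, entropy is maximized by the uniform distribution.

Computing entropies:
H(A) = 1.4328 nats
H(B) = 1.6094 nats
H(C) = 0.8378 nats

The uniform distribution (where all probabilities equal 1/5) achieves the maximum entropy of log_e(5) = 1.6094 nats.

Distribution B has the highest entropy.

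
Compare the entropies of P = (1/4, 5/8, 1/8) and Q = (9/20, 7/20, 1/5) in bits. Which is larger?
Q

Computing entropies in bits:
H(P) = 1.2988
H(Q) = 1.5129

Distribution Q has higher entropy.

Intuition: The distribution closer to uniform (more spread out) has higher entropy.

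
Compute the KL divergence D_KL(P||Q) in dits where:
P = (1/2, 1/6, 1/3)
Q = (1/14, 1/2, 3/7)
0.3066 dits

KL divergence: D_KL(P||Q) = Σ p(x) log(p(x)/q(x))

Computing term by term:
  x=0: 1/2 × log_10[(1/2)/(1/14)] = 1/2 × 0.8451 = 0.4225
  x=1: 1/6 × log_10[(1/6)/(1/2)] = 1/6 × -0.4771 = -0.0795
  x=2: 1/3 × log_10[(1/3)/(3/7)] = 1/3 × -0.1091 = -0.0364

D_KL(P||Q) = 0.3066 dits

Note: KL divergence is always non-negative and equals 0 iff P = Q.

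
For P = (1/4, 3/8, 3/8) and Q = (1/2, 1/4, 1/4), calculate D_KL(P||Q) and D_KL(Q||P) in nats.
D_KL(P||Q) = 0.1308, D_KL(Q||P) = 0.1438

KL divergence is not symmetric: D_KL(P||Q) ≠ D_KL(Q||P) in general.

D_KL(P||Q) = 0.1308 nats
D_KL(Q||P) = 0.1438 nats

No, they are not equal!

This asymmetry is why KL divergence is not a true distance metric.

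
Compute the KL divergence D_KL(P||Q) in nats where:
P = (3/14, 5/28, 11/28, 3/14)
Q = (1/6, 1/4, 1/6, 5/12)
0.1881 nats

KL divergence: D_KL(P||Q) = Σ p(x) log(p(x)/q(x))

Computing term by term:
  x=0: 3/14 × log_e[(3/14)/(1/6)] = 3/14 × 0.2513 = 0.0539
  x=1: 5/28 × log_e[(5/28)/(1/4)] = 5/28 × -0.3365 = -0.0601
  x=2: 11/28 × log_e[(11/28)/(1/6)] = 11/28 × 0.8575 = 0.3369
  x=3: 3/14 × log_e[(3/14)/(5/12)] = 3/14 × -0.6650 = -0.1425

D_KL(P||Q) = 0.1881 nats

Note: KL divergence is always non-negative and equals 0 iff P = Q.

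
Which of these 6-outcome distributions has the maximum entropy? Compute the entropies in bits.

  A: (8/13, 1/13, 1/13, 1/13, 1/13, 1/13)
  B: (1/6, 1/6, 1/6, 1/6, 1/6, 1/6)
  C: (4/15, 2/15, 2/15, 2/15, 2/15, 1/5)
B

For a discrete distribution over n outcomes, entropy is maximized by the uniform distribution.

Computing entropies:
H(A) = 1.8543 bits
H(B) = 2.5850 bits
H(C) = 2.5232 bits

The uniform distribution (where all probabilities equal 1/6) achieves the maximum entropy of log_2(6) = 2.5850 bits.

Distribution B has the highest entropy.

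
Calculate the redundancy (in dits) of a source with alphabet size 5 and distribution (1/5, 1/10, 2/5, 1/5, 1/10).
0.0602 dits

Redundancy measures how far a source is from maximum entropy:
R = H_max - H(X)

Maximum entropy for 5 symbols: H_max = log_10(5) = 0.6990 dits
Actual entropy: H(X) = 0.6388 dits
Redundancy: R = 0.6990 - 0.6388 = 0.0602 dits

This redundancy represents potential for compression: the source could be compressed by 0.0602 dits per symbol.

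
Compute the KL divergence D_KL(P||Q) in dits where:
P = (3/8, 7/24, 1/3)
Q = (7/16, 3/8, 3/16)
0.0264 dits

KL divergence: D_KL(P||Q) = Σ p(x) log(p(x)/q(x))

Computing term by term:
  x=0: 3/8 × log_10[(3/8)/(7/16)] = 3/8 × -0.0669 = -0.0251
  x=1: 7/24 × log_10[(7/24)/(3/8)] = 7/24 × -0.1091 = -0.0318
  x=2: 1/3 × log_10[(1/3)/(3/16)] = 1/3 × 0.2499 = 0.0833

D_KL(P||Q) = 0.0264 dits

Note: KL divergence is always non-negative and equals 0 iff P = Q.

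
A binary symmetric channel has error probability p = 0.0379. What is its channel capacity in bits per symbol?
0.7674 bits

For a binary symmetric channel (BSC) with error probability p:
Capacity C = 1 - H(p) bits per symbol

where H(p) = -p log₂(p) - (1-p) log₂(1-p) is the binary entropy function.

H(0.0379) = 0.2326 bits
C = 1 - 0.2326 = 0.7674 bits per symbol

This means we can reliably transmit up to 0.7674 bits of information per channel use.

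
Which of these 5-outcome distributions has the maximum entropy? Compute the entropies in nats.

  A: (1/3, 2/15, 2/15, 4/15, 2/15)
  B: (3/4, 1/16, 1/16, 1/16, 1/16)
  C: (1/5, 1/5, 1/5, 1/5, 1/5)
C

For a discrete distribution over n outcomes, entropy is maximized by the uniform distribution.

Computing entropies:
H(A) = 1.5246 nats
H(B) = 0.9089 nats
H(C) = 1.6094 nats

The uniform distribution (where all probabilities equal 1/5) achieves the maximum entropy of log_e(5) = 1.6094 nats.

Distribution C has the highest entropy.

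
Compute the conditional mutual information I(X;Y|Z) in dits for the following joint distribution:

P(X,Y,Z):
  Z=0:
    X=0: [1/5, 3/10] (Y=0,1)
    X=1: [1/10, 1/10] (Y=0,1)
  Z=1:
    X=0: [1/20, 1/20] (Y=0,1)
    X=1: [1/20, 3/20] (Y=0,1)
0.0052 dits

Conditional mutual information: I(X;Y|Z) = H(X|Z) + H(Y|Z) - H(X,Y|Z)

H(Z) = 0.2653
H(X,Z) = 0.5301 → H(X|Z) = 0.2648
H(Y,Z) = 0.5558 → H(Y|Z) = 0.2905
H(X,Y,Z) = 0.8154 → H(X,Y|Z) = 0.5501

I(X;Y|Z) = 0.2648 + 0.2905 - 0.5501 = 0.0052 dits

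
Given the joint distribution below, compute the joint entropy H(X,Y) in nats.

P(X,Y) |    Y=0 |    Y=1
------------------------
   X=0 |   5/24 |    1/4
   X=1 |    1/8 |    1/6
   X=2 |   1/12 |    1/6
1.7376 nats

Joint entropy is H(X,Y) = -Σ_{x,y} p(x,y) log p(x,y).

Summing over all non-zero entries:
H(X,Y) = -[5/24·log_e(5/24) + 1/4·log_e(1/4) + 1/8·log_e(1/8) + 1/6·log_e(1/6) + 1/12·log_e(1/12) + 1/6·log_e(1/6)]
H(X,Y) = 1.7376 nats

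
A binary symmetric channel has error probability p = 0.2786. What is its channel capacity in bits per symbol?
0.1465 bits

For a binary symmetric channel (BSC) with error probability p:
Capacity C = 1 - H(p) bits per symbol

where H(p) = -p log₂(p) - (1-p) log₂(1-p) is the binary entropy function.

H(0.2786) = 0.8535 bits
C = 1 - 0.8535 = 0.1465 bits per symbol

This means we can reliably transmit up to 0.1465 bits of information per channel use.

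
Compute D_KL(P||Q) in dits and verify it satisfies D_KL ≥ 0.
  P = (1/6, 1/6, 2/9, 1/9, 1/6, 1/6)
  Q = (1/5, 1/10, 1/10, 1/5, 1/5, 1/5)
0.0461 dits

KL divergence satisfies the Gibbs inequality: D_KL(P||Q) ≥ 0 for all distributions P, Q.

D_KL(P||Q) = Σ p(x) log(p(x)/q(x))
Term by term:
  x=0: 1/6 × log_10[(1/6)/(1/5)] = -0.0132
  x=1: 1/6 × log_10[(1/6)/(1/10)] = 0.0370
  x=2: 2/9 × log_10[(2/9)/(1/10)] = 0.0771
  x=3: 1/9 × log_10[(1/9)/(1/5)] = -0.0284
  x=4: 1/6 × log_10[(1/6)/(1/5)] = -0.0132
  x=5: 1/6 × log_10[(1/6)/(1/5)] = -0.0132
D_KL(P||Q) = 0.0461 dits

D_KL(P||Q) = 0.0461 ≥ 0 ✓

This non-negativity is a fundamental property: relative entropy cannot be negative because it measures how different Q is from P.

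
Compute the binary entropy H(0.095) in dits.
0.1363 dits

The binary entropy function is:
H(p) = -p log(p) - (1-p) log(1-p)

H(0.095) = -0.095 × log_10(0.095) - 0.905 × log_10(0.905)
H(0.095) = 0.1363 dits

Note: Binary entropy is maximized at p=0.5 (H=1 bit) and minimized at p=0 or p=1 (H=0).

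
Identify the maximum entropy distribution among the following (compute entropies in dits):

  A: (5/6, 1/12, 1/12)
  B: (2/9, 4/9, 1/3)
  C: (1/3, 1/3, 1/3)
C

For a discrete distribution over n outcomes, entropy is maximized by the uniform distribution.

Computing entropies:
H(A) = 0.2458 dits
H(B) = 0.4607 dits
H(C) = 0.4771 dits

The uniform distribution (where all probabilities equal 1/3) achieves the maximum entropy of log_10(3) = 0.4771 dits.

Distribution C has the highest entropy.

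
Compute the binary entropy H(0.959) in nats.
0.1711 nats

The binary entropy function is:
H(p) = -p log(p) - (1-p) log(1-p)

H(0.959) = -0.959 × log_e(0.959) - 0.041 × log_e(0.041)
H(0.959) = 0.1711 nats

Note: Binary entropy is maximized at p=0.5 (H=1 bit) and minimized at p=0 or p=1 (H=0).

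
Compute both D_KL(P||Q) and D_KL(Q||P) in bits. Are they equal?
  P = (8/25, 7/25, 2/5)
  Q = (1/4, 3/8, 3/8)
D_KL(P||Q) = 0.0332, D_KL(Q||P) = 0.0341

KL divergence is not symmetric: D_KL(P||Q) ≠ D_KL(Q||P) in general.

D_KL(P||Q) = 0.0332 bits
D_KL(Q||P) = 0.0341 bits

No, they are not equal!

This asymmetry is why KL divergence is not a true distance metric.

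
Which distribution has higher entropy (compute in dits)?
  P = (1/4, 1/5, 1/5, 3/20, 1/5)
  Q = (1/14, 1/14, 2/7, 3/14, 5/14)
P

Computing entropies in dits:
H(P) = 0.6935
H(Q) = 0.6222

Distribution P has higher entropy.

Intuition: The distribution closer to uniform (more spread out) has higher entropy.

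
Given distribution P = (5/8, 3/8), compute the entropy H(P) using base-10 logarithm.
0.2873 dits

Shannon entropy is H(X) = -Σ p(x) log p(x).

For P = (5/8, 3/8):
H = -5/8 × log_10(5/8) -3/8 × log_10(3/8)
H = 0.2873 dits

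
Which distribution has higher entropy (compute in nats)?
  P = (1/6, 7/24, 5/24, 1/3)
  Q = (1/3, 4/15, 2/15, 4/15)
P

Computing entropies in nats:
H(P) = 1.3510
H(Q) = 1.3398

Distribution P has higher entropy.

Intuition: The distribution closer to uniform (more spread out) has higher entropy.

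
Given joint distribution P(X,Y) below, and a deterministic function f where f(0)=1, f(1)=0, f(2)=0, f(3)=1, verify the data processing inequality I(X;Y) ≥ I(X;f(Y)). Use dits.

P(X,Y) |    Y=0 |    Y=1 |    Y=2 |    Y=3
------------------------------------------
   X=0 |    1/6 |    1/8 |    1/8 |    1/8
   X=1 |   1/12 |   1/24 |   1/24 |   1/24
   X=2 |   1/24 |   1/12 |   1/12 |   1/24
I(X;Y) = 0.0100, I(X;f(Y)) = 0.0087, inequality holds: 0.0100 ≥ 0.0087

Data Processing Inequality: For any Markov chain X → Y → Z, we have I(X;Y) ≥ I(X;Z).

Here Z = f(Y) is a deterministic function of Y, forming X → Y → Z.

Original I(X;Y) = 0.0100 dits

After applying f:
P(X,Z) where Z=f(Y):
- P(X,Z=0) = P(X,Y=1) + P(X,Y=2)
- P(X,Z=1) = P(X,Y=0) + P(X,Y=3)

I(X;Z) = I(X;f(Y)) = 0.0087 dits

Verification: 0.0100 ≥ 0.0087 ✓

Information cannot be created by processing; the function f can only lose information about X.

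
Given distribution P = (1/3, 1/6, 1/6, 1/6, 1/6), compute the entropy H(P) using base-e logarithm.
1.5607 nats

Shannon entropy is H(X) = -Σ p(x) log p(x).

For P = (1/3, 1/6, 1/6, 1/6, 1/6):
H = -1/3 × log_e(1/3) -1/6 × log_e(1/6) -1/6 × log_e(1/6) -1/6 × log_e(1/6) -1/6 × log_e(1/6)
H = 1.5607 nats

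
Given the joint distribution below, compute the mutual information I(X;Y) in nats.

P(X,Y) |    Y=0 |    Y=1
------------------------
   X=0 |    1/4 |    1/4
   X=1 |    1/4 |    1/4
0.0000 nats

Mutual information: I(X;Y) = H(X) + H(Y) - H(X,Y)

Marginals:
P(X) = (1/2, 1/2), H(X) = 0.6931 nats
P(Y) = (1/2, 1/2), H(Y) = 0.6931 nats

Joint entropy: H(X,Y) = 1.3863 nats

I(X;Y) = 0.6931 + 0.6931 - 1.3863 = 0.0000 nats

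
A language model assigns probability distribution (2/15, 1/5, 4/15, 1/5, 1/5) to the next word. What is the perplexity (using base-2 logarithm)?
4.8880

Perplexity is 2^H (or exp(H) for natural log).

First, H = -Σ p log p = 2.2892 bits
Perplexity = 2^2.2892 = 4.8880

Interpretation: The model's uncertainty is equivalent to choosing uniformly among 4.9 options.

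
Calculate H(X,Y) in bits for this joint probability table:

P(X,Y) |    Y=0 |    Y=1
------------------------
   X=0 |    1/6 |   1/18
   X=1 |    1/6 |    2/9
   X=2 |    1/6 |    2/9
2.4886 bits

Joint entropy is H(X,Y) = -Σ_{x,y} p(x,y) log p(x,y).

Summing over all non-zero entries:
H(X,Y) = -[1/6·log_2(1/6) + 1/18·log_2(1/18) + 1/6·log_2(1/6) + 2/9·log_2(2/9) + 1/6·log_2(1/6) + 2/9·log_2(2/9)]
H(X,Y) = 2.4886 bits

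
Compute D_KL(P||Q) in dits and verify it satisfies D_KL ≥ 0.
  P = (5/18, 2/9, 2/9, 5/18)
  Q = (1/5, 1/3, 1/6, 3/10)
0.0190 dits

KL divergence satisfies the Gibbs inequality: D_KL(P||Q) ≥ 0 for all distributions P, Q.

D_KL(P||Q) = Σ p(x) log(p(x)/q(x))
Term by term:
  x=0: 5/18 × log_10[(5/18)/(1/5)] = 0.0396
  x=1: 2/9 × log_10[(2/9)/(1/3)] = -0.0391
  x=2: 2/9 × log_10[(2/9)/(1/6)] = 0.0278
  x=3: 5/18 × log_10[(5/18)/(3/10)] = -0.0093
D_KL(P||Q) = 0.0190 dits

D_KL(P||Q) = 0.0190 ≥ 0 ✓

This non-negativity is a fundamental property: relative entropy cannot be negative because it measures how different Q is from P.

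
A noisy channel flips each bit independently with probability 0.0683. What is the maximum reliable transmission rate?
0.6405 bits

For a binary symmetric channel (BSC) with error probability p:
Capacity C = 1 - H(p) bits per symbol

where H(p) = -p log₂(p) - (1-p) log₂(1-p) is the binary entropy function.

H(0.0683) = 0.3595 bits
C = 1 - 0.3595 = 0.6405 bits per symbol

This means we can reliably transmit up to 0.6405 bits of information per channel use.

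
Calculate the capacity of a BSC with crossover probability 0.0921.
0.5566 bits

For a binary symmetric channel (BSC) with error probability p:
Capacity C = 1 - H(p) bits per symbol

where H(p) = -p log₂(p) - (1-p) log₂(1-p) is the binary entropy function.

H(0.0921) = 0.4434 bits
C = 1 - 0.4434 = 0.5566 bits per symbol

This means we can reliably transmit up to 0.5566 bits of information per channel use.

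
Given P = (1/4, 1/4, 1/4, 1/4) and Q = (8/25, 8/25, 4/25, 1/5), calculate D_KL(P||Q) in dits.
0.0191 dits

KL divergence: D_KL(P||Q) = Σ p(x) log(p(x)/q(x))

Computing term by term:
  x=0: 1/4 × log_10[(1/4)/(8/25)] = 1/4 × -0.1072 = -0.0268
  x=1: 1/4 × log_10[(1/4)/(8/25)] = 1/4 × -0.1072 = -0.0268
  x=2: 1/4 × log_10[(1/4)/(4/25)] = 1/4 × 0.1938 = 0.0485
  x=3: 1/4 × log_10[(1/4)/(1/5)] = 1/4 × 0.0969 = 0.0242

D_KL(P||Q) = 0.0191 dits

Note: KL divergence is always non-negative and equals 0 iff P = Q.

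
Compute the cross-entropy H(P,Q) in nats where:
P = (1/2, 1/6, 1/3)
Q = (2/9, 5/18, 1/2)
1.1966 nats

Cross-entropy: H(P,Q) = -Σ p(x) log q(x)

Alternatively: H(P,Q) = H(P) + D_KL(P||Q)
H(P) = 1.0114 nats
D_KL(P||Q) = 0.1852 nats

H(P,Q) = 1.0114 + 0.1852 = 1.1966 nats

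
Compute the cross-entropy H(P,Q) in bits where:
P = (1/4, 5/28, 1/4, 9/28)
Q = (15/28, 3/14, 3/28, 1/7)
2.3299 bits

Cross-entropy: H(P,Q) = -Σ p(x) log q(x)

Alternatively: H(P,Q) = H(P) + D_KL(P||Q)
H(P) = 1.9701 bits
D_KL(P||Q) = 0.3598 bits

H(P,Q) = 1.9701 + 0.3598 = 2.3299 bits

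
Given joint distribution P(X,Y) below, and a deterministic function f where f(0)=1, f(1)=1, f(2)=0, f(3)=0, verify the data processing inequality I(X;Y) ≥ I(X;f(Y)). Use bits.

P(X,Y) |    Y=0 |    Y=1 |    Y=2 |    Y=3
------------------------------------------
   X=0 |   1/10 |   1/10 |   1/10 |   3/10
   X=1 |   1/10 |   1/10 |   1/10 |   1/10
I(X;Y) = 0.0464, I(X;f(Y)) = 0.0200, inequality holds: 0.0464 ≥ 0.0200

Data Processing Inequality: For any Markov chain X → Y → Z, we have I(X;Y) ≥ I(X;Z).

Here Z = f(Y) is a deterministic function of Y, forming X → Y → Z.

Original I(X;Y) = 0.0464 bits

After applying f:
P(X,Z) where Z=f(Y):
- P(X,Z=0) = P(X,Y=2) + P(X,Y=3)
- P(X,Z=1) = P(X,Y=0) + P(X,Y=1)

I(X;Z) = I(X;f(Y)) = 0.0200 bits

Verification: 0.0464 ≥ 0.0200 ✓

Information cannot be created by processing; the function f can only lose information about X.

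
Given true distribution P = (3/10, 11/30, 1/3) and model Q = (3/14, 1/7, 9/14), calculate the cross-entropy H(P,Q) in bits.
1.9086 bits

Cross-entropy: H(P,Q) = -Σ p(x) log q(x)

Alternatively: H(P,Q) = H(P) + D_KL(P||Q)
H(P) = 1.5801 bits
D_KL(P||Q) = 0.3284 bits

H(P,Q) = 1.5801 + 0.3284 = 1.9086 bits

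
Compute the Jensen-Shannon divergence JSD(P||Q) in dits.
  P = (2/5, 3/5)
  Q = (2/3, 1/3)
0.0157 dits

Jensen-Shannon divergence is:
JSD(P||Q) = 0.5 × D_KL(P||M) + 0.5 × D_KL(Q||M)
where M = 0.5 × (P + Q) is the mixture distribution.

M = 0.5 × (2/5, 3/5) + 0.5 × (2/3, 1/3) = (8/15, 7/15)

D_KL(P||M) = 0.0155 dits
D_KL(Q||M) = 0.0159 dits

JSD(P||Q) = 0.5 × 0.0155 + 0.5 × 0.0159 = 0.0157 dits

Unlike KL divergence, JSD is symmetric and bounded: 0 ≤ JSD ≤ log(2).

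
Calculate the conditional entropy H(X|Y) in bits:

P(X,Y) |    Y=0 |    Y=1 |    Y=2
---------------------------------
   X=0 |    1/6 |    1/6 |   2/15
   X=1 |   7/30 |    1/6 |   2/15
0.9919 bits

Using the chain rule: H(X|Y) = H(X,Y) - H(Y)

First, compute H(X,Y) = 2.5575 bits

Marginal P(Y) = (2/5, 1/3, 4/15)
H(Y) = 1.5656 bits

H(X|Y) = H(X,Y) - H(Y) = 2.5575 - 1.5656 = 0.9919 bits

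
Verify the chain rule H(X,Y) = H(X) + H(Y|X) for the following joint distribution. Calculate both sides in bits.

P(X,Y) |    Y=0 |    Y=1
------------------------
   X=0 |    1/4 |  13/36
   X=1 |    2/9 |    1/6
H(X,Y) = 1.9437, H(X) = 0.9641, H(Y|X) = 0.9796 (all in bits)

Chain rule: H(X,Y) = H(X) + H(Y|X)

Left side — joint entropy directly:
H(X,Y) = -Σ p(x,y) log p(x,y) = 1.9437 bits

Right side — compute H(Y|X) from the conditional distributions:
P(X) = (11/18, 7/18), so H(X) = 0.9641 bits
H(Y|X) = Σ_x P(X=x) · H(Y|X=x):
  P(Y|X=0) = (9/22, 13/22), H(Y|X=0) = 0.9760, weight P(X=0) = 11/18
  P(Y|X=1) = (4/7, 3/7), H(Y|X=1) = 0.9852, weight P(X=1) = 7/18
H(Y|X) = 0.9796 bits

H(X) + H(Y|X) = 0.9641 + 0.9796 = 1.9437 bits

Both sides equal 1.9437 bits. ✓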